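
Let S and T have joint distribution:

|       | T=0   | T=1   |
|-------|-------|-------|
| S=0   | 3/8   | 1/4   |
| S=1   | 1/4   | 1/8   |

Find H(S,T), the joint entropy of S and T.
H(S,T) = -Σ P(S,T) log₂ P(S,T), summed over the non-zero cells:
H(S,T) = -[(3/8)·log₂(3/8) + (1/4)·log₂(1/4) + (1/4)·log₂(1/4) + (1/8)·log₂(1/8)]
  = 0.5306 + 0.5000 + 0.5000 + 0.3750
  = 1.9056 bits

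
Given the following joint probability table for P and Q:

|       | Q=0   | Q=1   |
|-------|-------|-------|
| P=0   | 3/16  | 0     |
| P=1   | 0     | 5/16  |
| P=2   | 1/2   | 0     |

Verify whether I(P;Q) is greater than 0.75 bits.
Marginal P(P) (row sums):
  P(P=0) = 3/16 + 0 = 3/16
  P(P=1) = 0 + 5/16 = 5/16
  P(P=2) = 1/2 + 0 = 1/2
Marginal P(Q) (column sums):
  P(Q=0) = 3/16 + 0 + 1/2 = 11/16
  P(Q=1) = 0 + 5/16 + 0 = 5/16

H(P) = -[(3/16)·log₂(3/16) + (5/16)·log₂(5/16) + (1/2)·log₂(1/2)]
  = 0.4528 + 0.5244 + 0.5000
  = 1.4772 bits
H(Q) = -[(11/16)·log₂(11/16) + (5/16)·log₂(5/16)]
  = 0.3716 + 0.5244
  = 0.8960 bits
H(P,Q) = -[(3/16)·log₂(3/16) + (5/16)·log₂(5/16) + (1/2)·log₂(1/2)]
  = 0.4528 + 0.5244 + 0.5000
  = 1.4772 bits

I(P;Q) = H(P) + H(Q) - H(P,Q)
  = 1.4772 + 0.8960 - 1.4772
  = 0.8960 bits

Yes. I(P;Q) = 0.8960 bits, which is > 0.75 bits.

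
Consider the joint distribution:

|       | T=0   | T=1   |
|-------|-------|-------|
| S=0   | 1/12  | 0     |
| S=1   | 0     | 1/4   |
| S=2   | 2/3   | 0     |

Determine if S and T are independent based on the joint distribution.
Marginal P(S) (row sums):
  P(S=0) = 1/12 + 0 = 1/12
  P(S=1) = 0 + 1/4 = 1/4
  P(S=2) = 2/3 + 0 = 2/3
Marginal P(T) (column sums):
  P(T=0) = 1/12 + 0 + 2/3 = 3/4
  P(T=1) = 0 + 1/4 + 0 = 1/4

S and T are independent iff P(S=i,T=j) = P(S=i)·P(T=j) for every cell.
  P(S=0)·P(T=0) = 1/12 × 3/4 = 1/16, but P(S=0,T=0) = 1/12 ✗

No, S and T are not independent. Quantitatively, I(S;T) > 0:

H(S) = -[(1/12)·log₂(1/12) + (1/4)·log₂(1/4) + (2/3)·log₂(2/3)]
  = 0.2987 + 0.5000 + 0.3900
  = 1.1887 bits
H(T) = -[(3/4)·log₂(3/4) + (1/4)·log₂(1/4)]
  = 0.3113 + 0.5000
  = 0.8113 bits
H(S,T) = -[(1/12)·log₂(1/12) + (1/4)·log₂(1/4) + (2/3)·log₂(2/3)]
  = 0.2987 + 0.5000 + 0.3900
  = 1.1887 bits
I(S;T) = H(S) + H(T) - H(S,T) = 1.1887 + 0.8113 - 1.1887 = 0.8113 bits > 0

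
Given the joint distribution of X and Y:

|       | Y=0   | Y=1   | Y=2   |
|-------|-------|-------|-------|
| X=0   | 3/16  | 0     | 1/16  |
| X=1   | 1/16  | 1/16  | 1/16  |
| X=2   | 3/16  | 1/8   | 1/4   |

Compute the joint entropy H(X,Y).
H(X,Y) = -Σ P(X,Y) log₂ P(X,Y), summed over the non-zero cells:
H(X,Y) = -[(3/16)·log₂(3/16) + (1/16)·log₂(1/16) + (1/16)·log₂(1/16) + (1/16)·log₂(1/16) + (1/16)·log₂(1/16) + (3/16)·log₂(3/16) + (1/8)·log₂(1/8) + (1/4)·log₂(1/4)]
  = 0.4528 + 0.2500 + 0.2500 + 0.2500 + 0.2500 + 0.4528 + 0.3750 + 0.5000
  = 2.7806 bits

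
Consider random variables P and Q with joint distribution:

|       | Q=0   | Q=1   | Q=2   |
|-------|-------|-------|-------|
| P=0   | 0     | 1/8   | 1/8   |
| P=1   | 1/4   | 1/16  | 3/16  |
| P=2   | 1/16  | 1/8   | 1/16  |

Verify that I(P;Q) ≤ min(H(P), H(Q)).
Marginal P(P) (row sums):
  P(P=0) = 0 + 1/8 + 1/8 = 1/4
  P(P=1) = 1/4 + 1/16 + 3/16 = 1/2
  P(P=2) = 1/16 + 1/8 + 1/16 = 1/4
Marginal P(Q) (column sums):
  P(Q=0) = 0 + 1/4 + 1/16 = 5/16
  P(Q=1) = 1/8 + 1/16 + 1/8 = 5/16
  P(Q=2) = 1/8 + 3/16 + 1/16 = 3/8

H(P) = -[(1/4)·log₂(1/4) + (1/2)·log₂(1/2) + (1/4)·log₂(1/4)]
  = 0.5000 + 0.5000 + 0.5000
  = 1.5000 bits
H(Q) = -[(5/16)·log₂(5/16) + (5/16)·log₂(5/16) + (3/8)·log₂(3/8)]
  = 0.5244 + 0.5244 + 0.5306
  = 1.5794 bits
H(P,Q) = -[(1/8)·log₂(1/8) + (1/8)·log₂(1/8) + (1/4)·log₂(1/4) + (1/16)·log₂(1/16) + (3/16)·log₂(3/16) + (1/16)·log₂(1/16) + (1/8)·log₂(1/8) + (1/16)·log₂(1/16)]
  = 0.3750 + 0.3750 + 0.5000 + 0.2500 + 0.4528 + 0.2500 + 0.3750 + 0.2500
  = 2.8278 bits

I(P;Q) = H(P) + H(Q) - H(P,Q)
  = 1.5000 + 1.5794 - 2.8278
  = 0.2516 bits

min(H(P), H(Q)) = min(1.5000, 1.5794) = 1.5000 bits
Since 0.2516 ≤ 1.5000, the bound is satisfied ✓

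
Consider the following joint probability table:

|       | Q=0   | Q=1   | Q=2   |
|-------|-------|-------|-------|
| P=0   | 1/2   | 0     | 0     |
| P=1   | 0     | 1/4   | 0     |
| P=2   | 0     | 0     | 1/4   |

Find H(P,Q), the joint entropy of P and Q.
H(P,Q) = -Σ P(P,Q) log₂ P(P,Q), summed over the non-zero cells:
H(P,Q) = -[(1/2)·log₂(1/2) + (1/4)·log₂(1/4) + (1/4)·log₂(1/4)]
  = 0.5000 + 0.5000 + 0.5000
  = 1.5000 bits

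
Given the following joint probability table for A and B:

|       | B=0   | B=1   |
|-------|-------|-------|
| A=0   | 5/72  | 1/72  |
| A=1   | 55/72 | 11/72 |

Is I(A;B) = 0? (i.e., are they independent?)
Marginal P(A) (row sums):
  P(A=0) = 5/72 + 1/72 = 1/12
  P(A=1) = 55/72 + 11/72 = 11/12
Marginal P(B) (column sums):
  P(B=0) = 5/72 + 55/72 = 5/6
  P(B=1) = 1/72 + 11/72 = 1/6

A and B are independent iff P(A=i,B=j) = P(A=i)·P(B=j) for every cell.
  P(A=0)·P(B=0) = 1/12 × 5/6 = 5/72 = P(A=0,B=0) ✓
  P(A=0)·P(B=1) = 1/12 × 1/6 = 1/72 = P(A=0,B=1) ✓
  P(A=1)·P(B=0) = 11/12 × 5/6 = 55/72 = P(A=1,B=0) ✓
  P(A=1)·P(B=1) = 11/12 × 1/6 = 11/72 = P(A=1,B=1) ✓

Yes, A and B are independent: every cell factors, so I(A;B) = 0 bits.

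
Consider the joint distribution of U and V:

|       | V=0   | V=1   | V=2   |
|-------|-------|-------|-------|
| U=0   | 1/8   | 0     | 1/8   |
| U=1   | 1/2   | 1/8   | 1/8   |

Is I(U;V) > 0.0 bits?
Marginal P(U) (row sums):
  P(U=0) = 1/8 + 0 + 1/8 = 1/4
  P(U=1) = 1/2 + 1/8 + 1/8 = 3/4
Marginal P(V) (column sums):
  P(V=0) = 1/8 + 1/2 = 5/8
  P(V=1) = 0 + 1/8 = 1/8
  P(V=2) = 1/8 + 1/8 = 1/4

H(U) = -[(1/4)·log₂(1/4) + (3/4)·log₂(3/4)]
  = 0.5000 + 0.3113
  = 0.8113 bits
H(V) = -[(5/8)·log₂(5/8) + (1/8)·log₂(1/8) + (1/4)·log₂(1/4)]
  = 0.4238 + 0.3750 + 0.5000
  = 1.2988 bits
H(U,V) = -[(1/8)·log₂(1/8) + (1/8)·log₂(1/8) + (1/2)·log₂(1/2) + (1/8)·log₂(1/8) + (1/8)·log₂(1/8)]
  = 0.3750 + 0.3750 + 0.5000 + 0.3750 + 0.3750
  = 2.0000 bits

I(U;V) = H(U) + H(V) - H(U,V)
  = 0.8113 + 1.2988 - 2.0000
  = 0.1101 bits

Yes. I(U;V) = 0.1101 bits, which is > 0.0 bits.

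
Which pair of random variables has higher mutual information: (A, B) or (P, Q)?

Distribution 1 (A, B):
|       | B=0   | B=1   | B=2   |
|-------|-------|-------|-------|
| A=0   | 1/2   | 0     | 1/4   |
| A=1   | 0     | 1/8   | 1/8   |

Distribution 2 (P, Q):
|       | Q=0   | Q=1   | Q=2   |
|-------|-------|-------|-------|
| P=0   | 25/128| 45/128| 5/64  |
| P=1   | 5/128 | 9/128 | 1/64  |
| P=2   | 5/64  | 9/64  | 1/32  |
Distribution 1 (A, B):
Marginal P(A) (row sums):
  P(A=0) = 1/2 + 0 + 1/4 = 3/4
  P(A=1) = 0 + 1/8 + 1/8 = 1/4
Marginal P(B) (column sums):
  P(B=0) = 1/2 + 0 = 1/2
  P(B=1) = 0 + 1/8 = 1/8
  P(B=2) = 1/4 + 1/8 = 3/8

H(A) = -[(3/4)·log₂(3/4) + (1/4)·log₂(1/4)]
  = 0.3113 + 0.5000
  = 0.8113 bits
H(B) = -[(1/2)·log₂(1/2) + (1/8)·log₂(1/8) + (3/8)·log₂(3/8)]
  = 0.5000 + 0.3750 + 0.5306
  = 1.4056 bits
H(A,B) = -[(1/2)·log₂(1/2) + (1/4)·log₂(1/4) + (1/8)·log₂(1/8) + (1/8)·log₂(1/8)]
  = 0.5000 + 0.5000 + 0.3750 + 0.3750
  = 1.7500 bits

I(A;B) = H(A) + H(B) - H(A,B)
  = 0.8113 + 1.4056 - 1.7500
  = 0.4669 bits

Distribution 2 (P, Q):
Marginal P(P) (row sums):
  P(P=0) = 25/128 + 45/128 + 5/64 = 5/8
  P(P=1) = 5/128 + 9/128 + 1/64 = 1/8
  P(P=2) = 5/64 + 9/64 + 1/32 = 1/4
Marginal P(Q) (column sums):
  P(Q=0) = 25/128 + 5/128 + 5/64 = 5/16
  P(Q=1) = 45/128 + 9/128 + 9/64 = 9/16
  P(Q=2) = 5/64 + 1/64 + 1/32 = 1/8

H(P) = -[(5/8)·log₂(5/8) + (1/8)·log₂(1/8) + (1/4)·log₂(1/4)]
  = 0.4238 + 0.3750 + 0.5000
  = 1.2988 bits
H(Q) = -[(5/16)·log₂(5/16) + (9/16)·log₂(9/16) + (1/8)·log₂(1/8)]
  = 0.5244 + 0.4669 + 0.3750
  = 1.3663 bits
H(P,Q) = -[(25/128)·log₂(25/128) + (45/128)·log₂(45/128) + (5/64)·log₂(5/64) + (5/128)·log₂(5/128) + (9/128)·log₂(9/128) + (1/64)·log₂(1/64) + (5/64)·log₂(5/64) + (9/64)·log₂(9/64) + (1/32)·log₂(1/32)]
  = 0.4602 + 0.5302 + 0.2873 + 0.1827 + 0.2693 + 0.0938 + 0.2873 + 0.3980 + 0.1563
  = 2.6651 bits

I(P;Q) = H(P) + H(Q) - H(P,Q)
  = 1.2988 + 1.3663 - 2.6651
  = 0.0000 bits

I(A;B) = 0.4669 bits > I(P;Q) = 0.0000 bits, so (A, B) has the higher mutual information (stronger dependence).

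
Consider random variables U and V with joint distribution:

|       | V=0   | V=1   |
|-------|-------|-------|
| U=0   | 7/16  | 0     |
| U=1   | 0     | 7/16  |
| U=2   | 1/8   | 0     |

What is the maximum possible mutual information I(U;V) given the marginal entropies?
The upper bound on mutual information is I(U;V) ≤ min(H(U), H(V)).

Marginal P(U) (row sums):
  P(U=0) = 7/16 + 0 = 7/16
  P(U=1) = 0 + 7/16 = 7/16
  P(U=2) = 1/8 + 0 = 1/8
Marginal P(V) (column sums):
  P(V=0) = 7/16 + 0 + 1/8 = 9/16
  P(V=1) = 0 + 7/16 + 0 = 7/16

H(U) = -[(7/16)·log₂(7/16) + (7/16)·log₂(7/16) + (1/8)·log₂(1/8)]
  = 0.5218 + 0.5218 + 0.3750
  = 1.4186 bits
H(V) = -[(9/16)·log₂(9/16) + (7/16)·log₂(7/16)]
  = 0.4669 + 0.5218
  = 0.9887 bits

Maximum possible I(U;V) = min(1.4186, 0.9887) = 0.9887 bits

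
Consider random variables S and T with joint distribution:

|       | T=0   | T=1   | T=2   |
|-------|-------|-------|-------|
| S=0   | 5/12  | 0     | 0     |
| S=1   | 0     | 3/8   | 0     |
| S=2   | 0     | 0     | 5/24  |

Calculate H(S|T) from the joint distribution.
Marginal P(T) (column sums):
  P(T=0) = 5/12 + 0 + 0 = 5/12
  P(T=1) = 0 + 3/8 + 0 = 3/8
  P(T=2) = 0 + 0 + 5/24 = 5/24

H(S|T) = -Σ P(S,T)·log₂ P(S|T), where P(S|T) = P(S,T) / P(T)
  (cells with P(S,T) = 0 contribute 0)
  (S=0,T=0): P(S|T) = (5/12)/(5/12) = 1;  -(5/12)·log₂(1) = 0.0000
  (S=1,T=1): P(S|T) = (3/8)/(3/8) = 1;  -(3/8)·log₂(1) = 0.0000
  (S=2,T=2): P(S|T) = (5/24)/(5/24) = 1;  -(5/24)·log₂(1) = 0.0000
H(S|T) = 0.0000 + 0.0000 + 0.0000
  = 0.0000 bits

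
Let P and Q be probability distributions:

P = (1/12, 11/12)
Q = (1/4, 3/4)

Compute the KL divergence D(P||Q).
D(P||Q) = Σ P(i) log₂(P(i)/Q(i))
  i=0: (1/12) × log₂((1/12)/(1/4)) = (1/12) × log₂(1/3) = -0.1321
  i=1: (11/12) × log₂((11/12)/(3/4)) = (11/12) × log₂(11/9) = 0.2654
D(P||Q) = -0.1321 + 0.2654
  = 0.1333 bits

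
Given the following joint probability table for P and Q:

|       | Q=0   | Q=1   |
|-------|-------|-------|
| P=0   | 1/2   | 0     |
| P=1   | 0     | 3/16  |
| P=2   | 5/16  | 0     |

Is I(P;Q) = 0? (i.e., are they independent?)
Marginal P(P) (row sums):
  P(P=0) = 1/2 + 0 = 1/2
  P(P=1) = 0 + 3/16 = 3/16
  P(P=2) = 5/16 + 0 = 5/16
Marginal P(Q) (column sums):
  P(Q=0) = 1/2 + 0 + 5/16 = 13/16
  P(Q=1) = 0 + 3/16 + 0 = 3/16

P and Q are independent iff P(P=i,Q=j) = P(P=i)·P(Q=j) for every cell.
  P(P=0)·P(Q=0) = 1/2 × 13/16 = 13/32, but P(P=0,Q=0) = 1/2 ✗

No, P and Q are not independent. Quantitatively, I(P;Q) > 0:

H(P) = -[(1/2)·log₂(1/2) + (3/16)·log₂(3/16) + (5/16)·log₂(5/16)]
  = 0.5000 + 0.4528 + 0.5244
  = 1.4772 bits
H(Q) = -[(13/16)·log₂(13/16) + (3/16)·log₂(3/16)]
  = 0.2434 + 0.4528
  = 0.6962 bits
H(P,Q) = -[(1/2)·log₂(1/2) + (3/16)·log₂(3/16) + (5/16)·log₂(5/16)]
  = 0.5000 + 0.4528 + 0.5244
  = 1.4772 bits
I(P;Q) = H(P) + H(Q) - H(P,Q) = 1.4772 + 0.6962 - 1.4772 = 0.6962 bits > 0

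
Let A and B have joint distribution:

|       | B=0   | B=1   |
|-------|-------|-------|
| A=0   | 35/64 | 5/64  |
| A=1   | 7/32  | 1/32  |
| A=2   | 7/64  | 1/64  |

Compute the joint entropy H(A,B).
H(A,B) = -Σ P(A,B) log₂ P(A,B), summed over the non-zero cells:
H(A,B) = -[(35/64)·log₂(35/64) + (5/64)·log₂(5/64) + (7/32)·log₂(7/32) + (1/32)·log₂(1/32) + (7/64)·log₂(7/64) + (1/64)·log₂(1/64)]
  = 0.4762 + 0.2873 + 0.4796 + 0.1563 + 0.3492 + 0.0938
  = 1.8424 bits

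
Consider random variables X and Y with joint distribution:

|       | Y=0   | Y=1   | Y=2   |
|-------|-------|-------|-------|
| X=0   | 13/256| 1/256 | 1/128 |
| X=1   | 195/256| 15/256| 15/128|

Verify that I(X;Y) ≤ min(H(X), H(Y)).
Marginal P(X) (row sums):
  P(X=0) = 13/256 + 1/256 + 1/128 = 1/16
  P(X=1) = 195/256 + 15/256 + 15/128 = 15/16
Marginal P(Y) (column sums):
  P(Y=0) = 13/256 + 195/256 = 13/16
  P(Y=1) = 1/256 + 15/256 = 1/16
  P(Y=2) = 1/128 + 15/128 = 1/8

H(X) = -[(1/16)·log₂(1/16) + (15/16)·log₂(15/16)]
  = 0.2500 + 0.0873
  = 0.3373 bits
H(Y) = -[(13/16)·log₂(13/16) + (1/16)·log₂(1/16) + (1/8)·log₂(1/8)]
  = 0.2434 + 0.2500 + 0.3750
  = 0.8684 bits
H(X,Y) = -[(13/256)·log₂(13/256) + (1/256)·log₂(1/256) + (1/128)·log₂(1/128) + (195/256)·log₂(195/256) + (15/256)·log₂(15/256) + (15/128)·log₂(15/128)]
  = 0.2183 + 0.0313 + 0.0547 + 0.2991 + 0.2398 + 0.3625
  = 1.2057 bits

I(X;Y) = H(X) + H(Y) - H(X,Y)
  = 0.3373 + 0.8684 - 1.2057
  = 0.0000 bits

min(H(X), H(Y)) = min(0.3373, 0.8684) = 0.3373 bits
Since 0.0000 ≤ 0.3373, the bound is satisfied ✓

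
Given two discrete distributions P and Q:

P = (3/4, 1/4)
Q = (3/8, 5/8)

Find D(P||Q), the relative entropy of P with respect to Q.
D(P||Q) = Σ P(i) log₂(P(i)/Q(i))
  i=0: (3/4) × log₂((3/4)/(3/8)) = (3/4) × log₂(2) = 0.7500
  i=1: (1/4) × log₂((1/4)/(5/8)) = (1/4) × log₂(2/5) = -0.3305
D(P||Q) = 0.7500 - 0.3305
  = 0.4195 bits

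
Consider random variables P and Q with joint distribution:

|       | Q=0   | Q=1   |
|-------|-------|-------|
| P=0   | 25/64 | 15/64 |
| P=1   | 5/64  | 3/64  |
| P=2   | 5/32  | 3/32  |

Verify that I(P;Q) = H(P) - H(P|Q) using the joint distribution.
Left side, from I(P;Q) = H(P) + H(Q) - H(P,Q):
Marginal P(P) (row sums):
  P(P=0) = 25/64 + 15/64 = 5/8
  P(P=1) = 5/64 + 3/64 = 1/8
  P(P=2) = 5/32 + 3/32 = 1/4
Marginal P(Q) (column sums):
  P(Q=0) = 25/64 + 5/64 + 5/32 = 5/8
  P(Q=1) = 15/64 + 3/64 + 3/32 = 3/8

H(P) = -[(5/8)·log₂(5/8) + (1/8)·log₂(1/8) + (1/4)·log₂(1/4)]
  = 0.4238 + 0.3750 + 0.5000
  = 1.2988 bits
H(Q) = -[(5/8)·log₂(5/8) + (3/8)·log₂(3/8)]
  = 0.4238 + 0.5306
  = 0.9544 bits
H(P,Q) = -[(25/64)·log₂(25/64) + (15/64)·log₂(15/64) + (5/64)·log₂(5/64) + (3/64)·log₂(3/64) + (5/32)·log₂(5/32) + (3/32)·log₂(3/32)]
  = 0.5297 + 0.4906 + 0.2873 + 0.2070 + 0.4184 + 0.3202
  = 2.2532 bits

I(P;Q) = H(P) + H(Q) - H(P,Q)
  = 1.2988 + 0.9544 - 2.2532
  = 0.0000 bits

Right side, with H(P|Q) computed directly from the conditional probabilities:
H(P|Q) = -Σ P(P,Q)·log₂ P(P|Q), where P(P|Q) = P(P,Q) / P(Q)
  (P=0,Q=0): P(P|Q) = (25/64)/(5/8) = 5/8;  -(25/64)·log₂(5/8) = 0.2649
  (P=0,Q=1): P(P|Q) = (15/64)/(3/8) = 5/8;  -(15/64)·log₂(5/8) = 0.1589
  (P=1,Q=0): P(P|Q) = (5/64)/(5/8) = 1/8;  -(5/64)·log₂(1/8) = 0.2344
  (P=1,Q=1): P(P|Q) = (3/64)/(3/8) = 1/8;  -(3/64)·log₂(1/8) = 0.1406
  (P=2,Q=0): P(P|Q) = (5/32)/(5/8) = 1/4;  -(5/32)·log₂(1/4) = 0.3125
  (P=2,Q=1): P(P|Q) = (3/32)/(3/8) = 1/4;  -(3/32)·log₂(1/4) = 0.1875
H(P|Q) = 0.2649 + 0.1589 + 0.2344 + 0.1406 + 0.3125 + 0.1875
  = 1.2988 bits
H(P) - H(P|Q) = 1.2988 - 1.2988 = 0.0000 bits

Both sides equal 0.0000 bits, so I(P;Q) = H(P) - H(P|Q) ✓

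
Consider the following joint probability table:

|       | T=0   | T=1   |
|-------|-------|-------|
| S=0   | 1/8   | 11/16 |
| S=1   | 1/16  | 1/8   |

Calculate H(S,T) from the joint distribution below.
H(S,T) = -Σ P(S,T) log₂ P(S,T), summed over the non-zero cells:
H(S,T) = -[(1/8)·log₂(1/8) + (11/16)·log₂(11/16) + (1/16)·log₂(1/16) + (1/8)·log₂(1/8)]
  = 0.3750 + 0.3716 + 0.2500 + 0.3750
  = 1.3716 bits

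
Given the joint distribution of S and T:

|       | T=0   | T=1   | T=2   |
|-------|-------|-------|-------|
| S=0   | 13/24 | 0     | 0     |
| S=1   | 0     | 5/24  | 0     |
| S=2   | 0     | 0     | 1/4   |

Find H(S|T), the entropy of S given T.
Marginal P(T) (column sums):
  P(T=0) = 13/24 + 0 + 0 = 13/24
  P(T=1) = 0 + 5/24 + 0 = 5/24
  P(T=2) = 0 + 0 + 1/4 = 1/4

H(S|T) = -Σ P(S,T)·log₂ P(S|T), where P(S|T) = P(S,T) / P(T)
  (cells with P(S,T) = 0 contribute 0)
  (S=0,T=0): P(S|T) = (13/24)/(13/24) = 1;  -(13/24)·log₂(1) = 0.0000
  (S=1,T=1): P(S|T) = (5/24)/(5/24) = 1;  -(5/24)·log₂(1) = 0.0000
  (S=2,T=2): P(S|T) = (1/4)/(1/4) = 1;  -(1/4)·log₂(1) = 0.0000
H(S|T) = 0.0000 + 0.0000 + 0.0000
  = 0.0000 bits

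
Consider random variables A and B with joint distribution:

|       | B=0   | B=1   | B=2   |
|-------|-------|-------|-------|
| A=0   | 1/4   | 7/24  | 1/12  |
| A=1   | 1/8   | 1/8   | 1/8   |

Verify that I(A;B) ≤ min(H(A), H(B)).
Marginal P(A) (row sums):
  P(A=0) = 1/4 + 7/24 + 1/12 = 5/8
  P(A=1) = 1/8 + 1/8 + 1/8 = 3/8
Marginal P(B) (column sums):
  P(B=0) = 1/4 + 1/8 = 3/8
  P(B=1) = 7/24 + 1/8 = 5/12
  P(B=2) = 1/12 + 1/8 = 5/24

H(A) = -[(5/8)·log₂(5/8) + (3/8)·log₂(3/8)]
  = 0.4238 + 0.5306
  = 0.9544 bits
H(B) = -[(3/8)·log₂(3/8) + (5/12)·log₂(5/12) + (5/24)·log₂(5/24)]
  = 0.5306 + 0.5263 + 0.4715
  = 1.5284 bits
H(A,B) = -[(1/4)·log₂(1/4) + (7/24)·log₂(7/24) + (1/12)·log₂(1/12) + (1/8)·log₂(1/8) + (1/8)·log₂(1/8) + (1/8)·log₂(1/8)]
  = 0.5000 + 0.5185 + 0.2987 + 0.3750 + 0.3750 + 0.3750
  = 2.4422 bits

I(A;B) = H(A) + H(B) - H(A,B)
  = 0.9544 + 1.5284 - 2.4422
  = 0.0406 bits

min(H(A), H(B)) = min(0.9544, 1.5284) = 0.9544 bits
Since 0.0406 ≤ 0.9544, the bound is satisfied ✓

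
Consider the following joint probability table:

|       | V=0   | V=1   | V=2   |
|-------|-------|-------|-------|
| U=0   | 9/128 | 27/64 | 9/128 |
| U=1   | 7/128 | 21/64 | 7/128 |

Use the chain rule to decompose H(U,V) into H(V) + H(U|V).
By the chain rule: H(U,V) = H(V) + H(U|V)

Marginal P(V) (column sums):
  P(V=0) = 9/128 + 7/128 = 1/8
  P(V=1) = 27/64 + 21/64 = 3/4
  P(V=2) = 9/128 + 7/128 = 1/8
H(V) = -[(1/8)·log₂(1/8) + (3/4)·log₂(3/4) + (1/8)·log₂(1/8)]
  = 0.3750 + 0.3113 + 0.3750
  = 1.0613 bits
H(U|V) = -Σ P(U,V)·log₂ P(U|V), where P(U|V) = P(U,V) / P(V)
  (U=0,V=0): P(U|V) = (9/128)/(1/8) = 9/16;  -(9/128)·log₂(9/16) = 0.0584
  (U=0,V=1): P(U|V) = (27/64)/(3/4) = 9/16;  -(27/64)·log₂(9/16) = 0.3502
  (U=0,V=2): P(U|V) = (9/128)/(1/8) = 9/16;  -(9/128)·log₂(9/16) = 0.0584
  (U=1,V=0): P(U|V) = (7/128)/(1/8) = 7/16;  -(7/128)·log₂(7/16) = 0.0652
  (U=1,V=1): P(U|V) = (21/64)/(3/4) = 7/16;  -(21/64)·log₂(7/16) = 0.3913
  (U=1,V=2): P(U|V) = (7/128)/(1/8) = 7/16;  -(7/128)·log₂(7/16) = 0.0652
H(U|V) = 0.0584 + 0.3502 + 0.0584 + 0.0652 + 0.3913 + 0.0652
  = 0.9887 bits

H(U,V) = H(V) + H(U|V) = 1.0613 + 0.9887 = 2.0500 bits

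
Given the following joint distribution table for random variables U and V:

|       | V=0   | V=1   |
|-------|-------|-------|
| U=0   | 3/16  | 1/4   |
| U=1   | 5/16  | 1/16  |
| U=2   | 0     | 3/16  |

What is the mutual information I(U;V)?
Marginal P(U) (row sums):
  P(U=0) = 3/16 + 1/4 = 7/16
  P(U=1) = 5/16 + 1/16 = 3/8
  P(U=2) = 0 + 3/16 = 3/16
Marginal P(V) (column sums):
  P(V=0) = 3/16 + 5/16 + 0 = 1/2
  P(V=1) = 1/4 + 1/16 + 3/16 = 1/2

H(U) = -[(7/16)·log₂(7/16) + (3/8)·log₂(3/8) + (3/16)·log₂(3/16)]
  = 0.5218 + 0.5306 + 0.4528
  = 1.5052 bits
H(V) = -[(1/2)·log₂(1/2) + (1/2)·log₂(1/2)]
  = 0.5000 + 0.5000
  = 1.0000 bits
H(U,V) = -[(3/16)·log₂(3/16) + (1/4)·log₂(1/4) + (5/16)·log₂(5/16) + (1/16)·log₂(1/16) + (3/16)·log₂(3/16)]
  = 0.4528 + 0.5000 + 0.5244 + 0.2500 + 0.4528
  = 2.1800 bits

I(U;V) = H(U) + H(V) - H(U,V)
  = 1.5052 + 1.0000 - 2.1800
  = 0.3252 bits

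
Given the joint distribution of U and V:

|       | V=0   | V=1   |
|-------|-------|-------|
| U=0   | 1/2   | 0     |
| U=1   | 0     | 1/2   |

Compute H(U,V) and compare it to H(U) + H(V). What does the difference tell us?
Marginal P(U) (row sums):
  P(U=0) = 1/2 + 0 = 1/2
  P(U=1) = 0 + 1/2 = 1/2
Marginal P(V) (column sums):
  P(V=0) = 1/2 + 0 = 1/2
  P(V=1) = 0 + 1/2 = 1/2

H(U,V) = -[(1/2)·log₂(1/2) + (1/2)·log₂(1/2)]
  = 0.5000 + 0.5000
  = 1.0000 bits
H(U) = -[(1/2)·log₂(1/2) + (1/2)·log₂(1/2)]
  = 0.5000 + 0.5000
  = 1.0000 bits
H(V) = -[(1/2)·log₂(1/2) + (1/2)·log₂(1/2)]
  = 0.5000 + 0.5000
  = 1.0000 bits

H(U) + H(V) = 1.0000 + 1.0000 = 2.0000 bits
Difference: H(U) + H(V) - H(U,V) = 2.0000 - 1.0000 = 1.0000 bits = I(U;V)

The difference is the mutual information; it is positive here, so U and V are dependent (knowing one reduces uncertainty about the other by 1.0000 bits).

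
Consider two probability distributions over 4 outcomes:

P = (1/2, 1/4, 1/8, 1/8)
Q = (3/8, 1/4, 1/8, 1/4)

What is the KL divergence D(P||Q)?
D(P||Q) = Σ P(i) log₂(P(i)/Q(i))
  i=0: (1/2) × log₂((1/2)/(3/8)) = (1/2) × log₂(4/3) = 0.2075
  i=1: (1/4) × log₂((1/4)/(1/4)) = (1/4) × log₂(1) = 0.0000
  i=2: (1/8) × log₂((1/8)/(1/8)) = (1/8) × log₂(1) = 0.0000
  i=3: (1/8) × log₂((1/8)/(1/4)) = (1/8) × log₂(1/2) = -0.1250
D(P||Q) = 0.2075 + 0.0000 + 0.0000 - 0.1250
  = 0.0825 bits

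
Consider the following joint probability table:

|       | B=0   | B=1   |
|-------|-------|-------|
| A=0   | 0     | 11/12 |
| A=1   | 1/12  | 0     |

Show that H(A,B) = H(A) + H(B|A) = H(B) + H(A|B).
Marginal P(A) (row sums):
  P(A=0) = 0 + 11/12 = 11/12
  P(A=1) = 1/12 + 0 = 1/12
Marginal P(B) (column sums):
  P(B=0) = 0 + 1/12 = 1/12
  P(B=1) = 11/12 + 0 = 11/12

Decomposition 1: H(A) + H(B|A)
H(A) = -[(11/12)·log₂(11/12) + (1/12)·log₂(1/12)]
  = 0.1151 + 0.2987
  = 0.4138 bits
H(B|A) = -Σ P(A,B)·log₂ P(B|A), where P(B|A) = P(A,B) / P(A)
  (cells with P(A,B) = 0 contribute 0)
  (A=0,B=1): P(B|A) = (11/12)/(11/12) = 1;  -(11/12)·log₂(1) = 0.0000
  (A=1,B=0): P(B|A) = (1/12)/(1/12) = 1;  -(1/12)·log₂(1) = 0.0000
H(B|A) = 0.0000 + 0.0000
  = 0.0000 bits
H(A) + H(B|A) = 0.4138 + 0.0000 = 0.4138 bits

Decomposition 2: H(B) + H(A|B)
H(B) = -[(1/12)·log₂(1/12) + (11/12)·log₂(11/12)]
  = 0.2987 + 0.1151
  = 0.4138 bits
H(A|B) = -Σ P(A,B)·log₂ P(A|B), where P(A|B) = P(A,B) / P(B)
  (cells with P(A,B) = 0 contribute 0)
  (A=0,B=1): P(A|B) = (11/12)/(11/12) = 1;  -(11/12)·log₂(1) = 0.0000
  (A=1,B=0): P(A|B) = (1/12)/(1/12) = 1;  -(1/12)·log₂(1) = 0.0000
H(A|B) = 0.0000 + 0.0000
  = 0.0000 bits
H(B) + H(A|B) = 0.4138 + 0.0000 = 0.4138 bits

Direct computation of the joint entropy:
H(A,B) = -[(11/12)·log₂(11/12) + (1/12)·log₂(1/12)]
  = 0.1151 + 0.2987
  = 0.4138 bits

All three agree: H(A,B) = 0.4138 bits ✓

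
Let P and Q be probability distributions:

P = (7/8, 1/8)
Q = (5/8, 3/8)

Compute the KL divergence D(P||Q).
D(P||Q) = Σ P(i) log₂(P(i)/Q(i))
  i=0: (7/8) × log₂((7/8)/(5/8)) = (7/8) × log₂(7/5) = 0.4247
  i=1: (1/8) × log₂((1/8)/(3/8)) = (1/8) × log₂(1/3) = -0.1981
D(P||Q) = 0.4247 - 0.1981
  = 0.2266 bits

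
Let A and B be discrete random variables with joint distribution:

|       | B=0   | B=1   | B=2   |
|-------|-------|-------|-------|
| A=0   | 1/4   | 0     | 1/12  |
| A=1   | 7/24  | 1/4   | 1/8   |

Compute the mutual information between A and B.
Marginal P(A) (row sums):
  P(A=0) = 1/4 + 0 + 1/12 = 1/3
  P(A=1) = 7/24 + 1/4 + 1/8 = 2/3
Marginal P(B) (column sums):
  P(B=0) = 1/4 + 7/24 = 13/24
  P(B=1) = 0 + 1/4 = 1/4
  P(B=2) = 1/12 + 1/8 = 5/24

H(A) = -[(1/3)·log₂(1/3) + (2/3)·log₂(2/3)]
  = 0.5283 + 0.3900
  = 0.9183 bits
H(B) = -[(13/24)·log₂(13/24) + (1/4)·log₂(1/4) + (5/24)·log₂(5/24)]
  = 0.4791 + 0.5000 + 0.4715
  = 1.4506 bits
H(A,B) = -[(1/4)·log₂(1/4) + (1/12)·log₂(1/12) + (7/24)·log₂(7/24) + (1/4)·log₂(1/4) + (1/8)·log₂(1/8)]
  = 0.5000 + 0.2987 + 0.5185 + 0.5000 + 0.3750
  = 2.1922 bits

I(A;B) = H(A) + H(B) - H(A,B)
  = 0.9183 + 1.4506 - 2.1922
  = 0.1767 bits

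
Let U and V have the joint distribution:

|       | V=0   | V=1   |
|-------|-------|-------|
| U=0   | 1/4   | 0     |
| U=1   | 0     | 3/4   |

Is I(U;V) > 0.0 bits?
Marginal P(U) (row sums):
  P(U=0) = 1/4 + 0 = 1/4
  P(U=1) = 0 + 3/4 = 3/4
Marginal P(V) (column sums):
  P(V=0) = 1/4 + 0 = 1/4
  P(V=1) = 0 + 3/4 = 3/4

H(U) = -[(1/4)·log₂(1/4) + (3/4)·log₂(3/4)]
  = 0.5000 + 0.3113
  = 0.8113 bits
H(V) = -[(1/4)·log₂(1/4) + (3/4)·log₂(3/4)]
  = 0.5000 + 0.3113
  = 0.8113 bits
H(U,V) = -[(1/4)·log₂(1/4) + (3/4)·log₂(3/4)]
  = 0.5000 + 0.3113
  = 0.8113 bits

I(U;V) = H(U) + H(V) - H(U,V)
  = 0.8113 + 0.8113 - 0.8113
  = 0.8113 bits

Yes. I(U;V) = 0.8113 bits, which is > 0.0 bits.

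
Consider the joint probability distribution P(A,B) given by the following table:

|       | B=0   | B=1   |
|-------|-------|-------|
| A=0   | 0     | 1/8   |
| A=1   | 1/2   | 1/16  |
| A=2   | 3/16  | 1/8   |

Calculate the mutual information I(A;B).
Marginal P(A) (row sums):
  P(A=0) = 0 + 1/8 = 1/8
  P(A=1) = 1/2 + 1/16 = 9/16
  P(A=2) = 3/16 + 1/8 = 5/16
Marginal P(B) (column sums):
  P(B=0) = 0 + 1/2 + 3/16 = 11/16
  P(B=1) = 1/8 + 1/16 + 1/8 = 5/16

H(A) = -[(1/8)·log₂(1/8) + (9/16)·log₂(9/16) + (5/16)·log₂(5/16)]
  = 0.3750 + 0.4669 + 0.5244
  = 1.3663 bits
H(B) = -[(11/16)·log₂(11/16) + (5/16)·log₂(5/16)]
  = 0.3716 + 0.5244
  = 0.8960 bits
H(A,B) = -[(1/8)·log₂(1/8) + (1/2)·log₂(1/2) + (1/16)·log₂(1/16) + (3/16)·log₂(3/16) + (1/8)·log₂(1/8)]
  = 0.3750 + 0.5000 + 0.2500 + 0.4528 + 0.3750
  = 1.9528 bits

I(A;B) = H(A) + H(B) - H(A,B)
  = 1.3663 + 0.8960 - 1.9528
  = 0.3095 bits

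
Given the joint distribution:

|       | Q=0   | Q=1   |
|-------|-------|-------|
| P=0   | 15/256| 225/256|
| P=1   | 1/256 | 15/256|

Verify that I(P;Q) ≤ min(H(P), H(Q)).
Marginal P(P) (row sums):
  P(P=0) = 15/256 + 225/256 = 15/16
  P(P=1) = 1/256 + 15/256 = 1/16
Marginal P(Q) (column sums):
  P(Q=0) = 15/256 + 1/256 = 1/16
  P(Q=1) = 225/256 + 15/256 = 15/16

H(P) = -[(15/16)·log₂(15/16) + (1/16)·log₂(1/16)]
  = 0.0873 + 0.2500
  = 0.3373 bits
H(Q) = -[(1/16)·log₂(1/16) + (15/16)·log₂(15/16)]
  = 0.2500 + 0.0873
  = 0.3373 bits
H(P,Q) = -[(15/256)·log₂(15/256) + (225/256)·log₂(225/256) + (1/256)·log₂(1/256) + (15/256)·log₂(15/256)]
  = 0.2398 + 0.1637 + 0.0313 + 0.2398
  = 0.6746 bits

I(P;Q) = H(P) + H(Q) - H(P,Q)
  = 0.3373 + 0.3373 - 0.6746
  = 0.0000 bits

min(H(P), H(Q)) = min(0.3373, 0.3373) = 0.3373 bits
Since 0.0000 ≤ 0.3373, the bound is satisfied ✓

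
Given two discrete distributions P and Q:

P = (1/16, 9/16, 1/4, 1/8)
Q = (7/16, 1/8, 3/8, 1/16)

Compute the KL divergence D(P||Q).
D(P||Q) = Σ P(i) log₂(P(i)/Q(i))
  i=0: (1/16) × log₂((1/16)/(7/16)) = (1/16) × log₂(1/7) = -0.1755
  i=1: (9/16) × log₂((9/16)/(1/8)) = (9/16) × log₂(9/2) = 1.2206
  i=2: (1/4) × log₂((1/4)/(3/8)) = (1/4) × log₂(2/3) = -0.1462
  i=3: (1/8) × log₂((1/8)/(1/16)) = (1/8) × log₂(2) = 0.1250
D(P||Q) = -0.1755 + 1.2206 - 0.1462 + 0.1250
  = 1.0239 bits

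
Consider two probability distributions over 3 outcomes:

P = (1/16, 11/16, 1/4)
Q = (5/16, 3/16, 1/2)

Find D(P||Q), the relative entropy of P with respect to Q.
D(P||Q) = Σ P(i) log₂(P(i)/Q(i))
  i=0: (1/16) × log₂((1/16)/(5/16)) = (1/16) × log₂(1/5) = -0.1451
  i=1: (11/16) × log₂((11/16)/(3/16)) = (11/16) × log₂(11/3) = 1.2887
  i=2: (1/4) × log₂((1/4)/(1/2)) = (1/4) × log₂(1/2) = -0.2500
D(P||Q) = -0.1451 + 1.2887 - 0.2500
  = 0.8936 bits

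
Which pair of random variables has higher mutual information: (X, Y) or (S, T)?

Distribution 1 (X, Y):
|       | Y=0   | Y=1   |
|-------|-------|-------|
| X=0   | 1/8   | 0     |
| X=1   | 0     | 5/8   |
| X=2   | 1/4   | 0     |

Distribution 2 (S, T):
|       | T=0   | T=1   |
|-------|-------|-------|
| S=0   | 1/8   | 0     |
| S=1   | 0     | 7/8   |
Distribution 1 (X, Y):
Marginal P(X) (row sums):
  P(X=0) = 1/8 + 0 = 1/8
  P(X=1) = 0 + 5/8 = 5/8
  P(X=2) = 1/4 + 0 = 1/4
Marginal P(Y) (column sums):
  P(Y=0) = 1/8 + 0 + 1/4 = 3/8
  P(Y=1) = 0 + 5/8 + 0 = 5/8

H(X) = -[(1/8)·log₂(1/8) + (5/8)·log₂(5/8) + (1/4)·log₂(1/4)]
  = 0.3750 + 0.4238 + 0.5000
  = 1.2988 bits
H(Y) = -[(3/8)·log₂(3/8) + (5/8)·log₂(5/8)]
  = 0.5306 + 0.4238
  = 0.9544 bits
H(X,Y) = -[(1/8)·log₂(1/8) + (5/8)·log₂(5/8) + (1/4)·log₂(1/4)]
  = 0.3750 + 0.4238 + 0.5000
  = 1.2988 bits

I(X;Y) = H(X) + H(Y) - H(X,Y)
  = 1.2988 + 0.9544 - 1.2988
  = 0.9544 bits

Distribution 2 (S, T):
Marginal P(S) (row sums):
  P(S=0) = 1/8 + 0 = 1/8
  P(S=1) = 0 + 7/8 = 7/8
Marginal P(T) (column sums):
  P(T=0) = 1/8 + 0 = 1/8
  P(T=1) = 0 + 7/8 = 7/8

H(S) = -[(1/8)·log₂(1/8) + (7/8)·log₂(7/8)]
  = 0.3750 + 0.1686
  = 0.5436 bits
H(T) = -[(1/8)·log₂(1/8) + (7/8)·log₂(7/8)]
  = 0.3750 + 0.1686
  = 0.5436 bits
H(S,T) = -[(1/8)·log₂(1/8) + (7/8)·log₂(7/8)]
  = 0.3750 + 0.1686
  = 0.5436 bits

I(S;T) = H(S) + H(T) - H(S,T)
  = 0.5436 + 0.5436 - 0.5436
  = 0.5436 bits

I(X;Y) = 0.9544 bits > I(S;T) = 0.5436 bits, so (X, Y) has the higher mutual information (stronger dependence).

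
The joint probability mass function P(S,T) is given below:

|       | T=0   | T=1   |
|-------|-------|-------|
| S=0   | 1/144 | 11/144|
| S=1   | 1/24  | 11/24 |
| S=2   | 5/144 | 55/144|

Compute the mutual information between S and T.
Marginal P(S) (row sums):
  P(S=0) = 1/144 + 11/144 = 1/12
  P(S=1) = 1/24 + 11/24 = 1/2
  P(S=2) = 5/144 + 55/144 = 5/12
Marginal P(T) (column sums):
  P(T=0) = 1/144 + 1/24 + 5/144 = 1/12
  P(T=1) = 11/144 + 11/24 + 55/144 = 11/12

H(S) = -[(1/12)·log₂(1/12) + (1/2)·log₂(1/2) + (5/12)·log₂(5/12)]
  = 0.2987 + 0.5000 + 0.5263
  = 1.3250 bits
H(T) = -[(1/12)·log₂(1/12) + (11/12)·log₂(11/12)]
  = 0.2987 + 0.1151
  = 0.4138 bits
H(S,T) = -[(1/144)·log₂(1/144) + (11/144)·log₂(11/144) + (1/24)·log₂(1/24) + (11/24)·log₂(11/24) + (5/144)·log₂(5/144) + (55/144)·log₂(55/144)]
  = 0.0498 + 0.2834 + 0.1910 + 0.5159 + 0.1683 + 0.5304
  = 1.7388 bits

I(S;T) = H(S) + H(T) - H(S,T)
  = 1.3250 + 0.4138 - 1.7388
  = 0.0000 bits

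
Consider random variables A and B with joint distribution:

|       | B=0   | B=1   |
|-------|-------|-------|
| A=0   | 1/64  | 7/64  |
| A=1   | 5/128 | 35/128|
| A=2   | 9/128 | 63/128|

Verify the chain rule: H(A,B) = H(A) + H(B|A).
Left side:
H(A,B) = -[(1/64)·log₂(1/64) + (7/64)·log₂(7/64) + (5/128)·log₂(5/128) + (35/128)·log₂(35/128) + (9/128)·log₂(9/128) + (63/128)·log₂(63/128)]
  = 0.0938 + 0.3492 + 0.1827 + 0.5115 + 0.2693 + 0.5034
  = 1.9099 bits

Right side:
Marginal P(A) (row sums):
  P(A=0) = 1/64 + 7/64 = 1/8
  P(A=1) = 5/128 + 35/128 = 5/16
  P(A=2) = 9/128 + 63/128 = 9/16
H(A) = -[(1/8)·log₂(1/8) + (5/16)·log₂(5/16) + (9/16)·log₂(9/16)]
  = 0.3750 + 0.5244 + 0.4669
  = 1.3663 bits
H(B|A) = -Σ P(A,B)·log₂ P(B|A), where P(B|A) = P(A,B) / P(A)
  (A=0,B=0): P(B|A) = (1/64)/(1/8) = 1/8;  -(1/64)·log₂(1/8) = 0.0469
  (A=0,B=1): P(B|A) = (7/64)/(1/8) = 7/8;  -(7/64)·log₂(7/8) = 0.0211
  (A=1,B=0): P(B|A) = (5/128)/(5/16) = 1/8;  -(5/128)·log₂(1/8) = 0.1172
  (A=1,B=1): P(B|A) = (35/128)/(5/16) = 7/8;  -(35/128)·log₂(7/8) = 0.0527
  (A=2,B=0): P(B|A) = (9/128)/(9/16) = 1/8;  -(9/128)·log₂(1/8) = 0.2109
  (A=2,B=1): P(B|A) = (63/128)/(9/16) = 7/8;  -(63/128)·log₂(7/8) = 0.0948
H(B|A) = 0.0469 + 0.0211 + 0.1172 + 0.0527 + 0.2109 + 0.0948
  = 0.5436 bits
H(A) + H(B|A) = 1.3663 + 0.5436 = 1.9099 bits

Both sides equal 1.9099 bits, so the chain rule holds ✓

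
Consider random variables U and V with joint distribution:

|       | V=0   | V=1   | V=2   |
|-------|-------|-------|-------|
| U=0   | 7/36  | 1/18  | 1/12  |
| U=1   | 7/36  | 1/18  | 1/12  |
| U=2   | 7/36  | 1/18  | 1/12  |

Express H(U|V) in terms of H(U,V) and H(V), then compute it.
H(U|V) = H(U,V) - H(V)

Marginal P(V) (column sums):
  P(V=0) = 7/36 + 7/36 + 7/36 = 7/12
  P(V=1) = 1/18 + 1/18 + 1/18 = 1/6
  P(V=2) = 1/12 + 1/12 + 1/12 = 1/4

H(U,V) = -[(7/36)·log₂(7/36) + (1/18)·log₂(1/18) + (1/12)·log₂(1/12) + (7/36)·log₂(7/36) + (1/18)·log₂(1/18) + (1/12)·log₂(1/12) + (7/36)·log₂(7/36) + (1/18)·log₂(1/18) + (1/12)·log₂(1/12)]
  = 0.4594 + 0.2317 + 0.2987 + 0.4594 + 0.2317 + 0.2987 + 0.4594 + 0.2317 + 0.2987
  = 2.9694 bits
H(V) = -[(7/12)·log₂(7/12) + (1/6)·log₂(1/6) + (1/4)·log₂(1/4)]
  = 0.4536 + 0.4308 + 0.5000
  = 1.3844 bits

H(U|V) = 2.9694 - 1.3844 = 1.5850 bits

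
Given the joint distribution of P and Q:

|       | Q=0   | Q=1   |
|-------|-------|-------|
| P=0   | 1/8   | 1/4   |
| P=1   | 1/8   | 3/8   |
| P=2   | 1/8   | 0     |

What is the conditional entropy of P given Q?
Marginal P(Q) (column sums):
  P(Q=0) = 1/8 + 1/8 + 1/8 = 3/8
  P(Q=1) = 1/4 + 3/8 + 0 = 5/8

H(P|Q) = -Σ P(P,Q)·log₂ P(P|Q), where P(P|Q) = P(P,Q) / P(Q)
  (cells with P(P,Q) = 0 contribute 0)
  (P=0,Q=0): P(P|Q) = (1/8)/(3/8) = 1/3;  -(1/8)·log₂(1/3) = 0.1981
  (P=0,Q=1): P(P|Q) = (1/4)/(5/8) = 2/5;  -(1/4)·log₂(2/5) = 0.3305
  (P=1,Q=0): P(P|Q) = (1/8)/(3/8) = 1/3;  -(1/8)·log₂(1/3) = 0.1981
  (P=1,Q=1): P(P|Q) = (3/8)/(5/8) = 3/5;  -(3/8)·log₂(3/5) = 0.2764
  (P=2,Q=0): P(P|Q) = (1/8)/(3/8) = 1/3;  -(1/8)·log₂(1/3) = 0.1981
H(P|Q) = 0.1981 + 0.3305 + 0.1981 + 0.2764 + 0.1981
  = 1.2012 bits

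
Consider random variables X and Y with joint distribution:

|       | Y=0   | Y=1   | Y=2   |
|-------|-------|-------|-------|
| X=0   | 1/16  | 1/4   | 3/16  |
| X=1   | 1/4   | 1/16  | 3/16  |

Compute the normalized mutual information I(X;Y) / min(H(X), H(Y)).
Marginal P(X) (row sums):
  P(X=0) = 1/16 + 1/4 + 3/16 = 1/2
  P(X=1) = 1/4 + 1/16 + 3/16 = 1/2
Marginal P(Y) (column sums):
  P(Y=0) = 1/16 + 1/4 = 5/16
  P(Y=1) = 1/4 + 1/16 = 5/16
  P(Y=2) = 3/16 + 3/16 = 3/8

H(X) = -[(1/2)·log₂(1/2) + (1/2)·log₂(1/2)]
  = 0.5000 + 0.5000
  = 1.0000 bits
H(Y) = -[(5/16)·log₂(5/16) + (5/16)·log₂(5/16) + (3/8)·log₂(3/8)]
  = 0.5244 + 0.5244 + 0.5306
  = 1.5794 bits
H(X,Y) = -[(1/16)·log₂(1/16) + (1/4)·log₂(1/4) + (3/16)·log₂(3/16) + (1/4)·log₂(1/4) + (1/16)·log₂(1/16) + (3/16)·log₂(3/16)]
  = 0.2500 + 0.5000 + 0.4528 + 0.5000 + 0.2500 + 0.4528
  = 2.4056 bits

I(X;Y) = H(X) + H(Y) - H(X,Y)
  = 1.0000 + 1.5794 - 2.4056
  = 0.1738 bits

min(H(X), H(Y)) = min(1.0000, 1.5794) = 1.0000 bits
Normalized MI = 0.1738 / 1.0000 = 0.1738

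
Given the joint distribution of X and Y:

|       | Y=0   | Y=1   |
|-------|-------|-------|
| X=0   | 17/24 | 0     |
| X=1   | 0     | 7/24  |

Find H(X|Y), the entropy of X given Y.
Marginal P(Y) (column sums):
  P(Y=0) = 17/24 + 0 = 17/24
  P(Y=1) = 0 + 7/24 = 7/24

H(X|Y) = -Σ P(X,Y)·log₂ P(X|Y), where P(X|Y) = P(X,Y) / P(Y)
  (cells with P(X,Y) = 0 contribute 0)
  (X=0,Y=0): P(X|Y) = (17/24)/(17/24) = 1;  -(17/24)·log₂(1) = 0.0000
  (X=1,Y=1): P(X|Y) = (7/24)/(7/24) = 1;  -(7/24)·log₂(1) = 0.0000
H(X|Y) = 0.0000 + 0.0000
  = 0.0000 bits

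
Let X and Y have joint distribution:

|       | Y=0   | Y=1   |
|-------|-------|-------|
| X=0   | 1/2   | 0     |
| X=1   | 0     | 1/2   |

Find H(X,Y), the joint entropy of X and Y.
H(X,Y) = -Σ P(X,Y) log₂ P(X,Y), summed over the non-zero cells:
H(X,Y) = -[(1/2)·log₂(1/2) + (1/2)·log₂(1/2)]
  = 0.5000 + 0.5000
  = 1.0000 bits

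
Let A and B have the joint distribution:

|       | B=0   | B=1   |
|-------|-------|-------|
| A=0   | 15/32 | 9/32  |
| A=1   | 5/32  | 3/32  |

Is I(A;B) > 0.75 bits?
Marginal P(A) (row sums):
  P(A=0) = 15/32 + 9/32 = 3/4
  P(A=1) = 5/32 + 3/32 = 1/4
Marginal P(B) (column sums):
  P(B=0) = 15/32 + 5/32 = 5/8
  P(B=1) = 9/32 + 3/32 = 3/8

H(A) = -[(3/4)·log₂(3/4) + (1/4)·log₂(1/4)]
  = 0.3113 + 0.5000
  = 0.8113 bits
H(B) = -[(5/8)·log₂(5/8) + (3/8)·log₂(3/8)]
  = 0.4238 + 0.5306
  = 0.9544 bits
H(A,B) = -[(15/32)·log₂(15/32) + (9/32)·log₂(9/32) + (5/32)·log₂(5/32) + (3/32)·log₂(3/32)]
  = 0.5124 + 0.5147 + 0.4184 + 0.3202
  = 1.7657 bits

I(A;B) = H(A) + H(B) - H(A,B)
  = 0.8113 + 0.9544 - 1.7657
  = 0.0000 bits

No. I(A;B) = 0.0000 bits, which is ≤ 0.75 bits.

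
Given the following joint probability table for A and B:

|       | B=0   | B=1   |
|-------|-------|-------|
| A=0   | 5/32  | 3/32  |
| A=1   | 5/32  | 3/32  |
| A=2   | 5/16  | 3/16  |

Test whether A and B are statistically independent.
Marginal P(A) (row sums):
  P(A=0) = 5/32 + 3/32 = 1/4
  P(A=1) = 5/32 + 3/32 = 1/4
  P(A=2) = 5/16 + 3/16 = 1/2
Marginal P(B) (column sums):
  P(B=0) = 5/32 + 5/32 + 5/16 = 5/8
  P(B=1) = 3/32 + 3/32 + 3/16 = 3/8

A and B are independent iff P(A=i,B=j) = P(A=i)·P(B=j) for every cell.
  P(A=0)·P(B=0) = 1/4 × 5/8 = 5/32 = P(A=0,B=0) ✓
  P(A=0)·P(B=1) = 1/4 × 3/8 = 3/32 = P(A=0,B=1) ✓
  P(A=1)·P(B=0) = 1/4 × 5/8 = 5/32 = P(A=1,B=0) ✓
  P(A=1)·P(B=1) = 1/4 × 3/8 = 3/32 = P(A=1,B=1) ✓
  P(A=2)·P(B=0) = 1/2 × 5/8 = 5/16 = P(A=2,B=0) ✓
  P(A=2)·P(B=1) = 1/2 × 3/8 = 3/16 = P(A=2,B=1) ✓

Yes, A and B are independent: every cell factors, so I(A;B) = 0 bits.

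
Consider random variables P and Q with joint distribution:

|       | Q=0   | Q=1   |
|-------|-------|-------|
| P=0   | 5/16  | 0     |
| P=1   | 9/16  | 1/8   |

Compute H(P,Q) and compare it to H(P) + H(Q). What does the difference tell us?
Marginal P(P) (row sums):
  P(P=0) = 5/16 + 0 = 5/16
  P(P=1) = 9/16 + 1/8 = 11/16
Marginal P(Q) (column sums):
  P(Q=0) = 5/16 + 9/16 = 7/8
  P(Q=1) = 0 + 1/8 = 1/8

H(P,Q) = -[(5/16)·log₂(5/16) + (9/16)·log₂(9/16) + (1/8)·log₂(1/8)]
  = 0.5244 + 0.4669 + 0.3750
  = 1.3663 bits
H(P) = -[(5/16)·log₂(5/16) + (11/16)·log₂(11/16)]
  = 0.5244 + 0.3716
  = 0.8960 bits
H(Q) = -[(7/8)·log₂(7/8) + (1/8)·log₂(1/8)]
  = 0.1686 + 0.3750
  = 0.5436 bits

H(P) + H(Q) = 0.8960 + 0.5436 = 1.4396 bits
Difference: H(P) + H(Q) - H(P,Q) = 1.4396 - 1.3663 = 0.0733 bits = I(P;Q)

The difference is the mutual information; it is positive here, so P and Q are dependent (knowing one reduces uncertainty about the other by 0.0733 bits).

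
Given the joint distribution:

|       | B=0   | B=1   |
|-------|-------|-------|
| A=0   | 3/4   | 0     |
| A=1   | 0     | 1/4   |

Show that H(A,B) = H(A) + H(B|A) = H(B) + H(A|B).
Marginal P(A) (row sums):
  P(A=0) = 3/4 + 0 = 3/4
  P(A=1) = 0 + 1/4 = 1/4
Marginal P(B) (column sums):
  P(B=0) = 3/4 + 0 = 3/4
  P(B=1) = 0 + 1/4 = 1/4

Decomposition 1: H(A) + H(B|A)
H(A) = -[(3/4)·log₂(3/4) + (1/4)·log₂(1/4)]
  = 0.3113 + 0.5000
  = 0.8113 bits
H(B|A) = -Σ P(A,B)·log₂ P(B|A), where P(B|A) = P(A,B) / P(A)
  (cells with P(A,B) = 0 contribute 0)
  (A=0,B=0): P(B|A) = (3/4)/(3/4) = 1;  -(3/4)·log₂(1) = 0.0000
  (A=1,B=1): P(B|A) = (1/4)/(1/4) = 1;  -(1/4)·log₂(1) = 0.0000
H(B|A) = 0.0000 + 0.0000
  = 0.0000 bits
H(A) + H(B|A) = 0.8113 + 0.0000 = 0.8113 bits

Decomposition 2: H(B) + H(A|B)
H(B) = -[(3/4)·log₂(3/4) + (1/4)·log₂(1/4)]
  = 0.3113 + 0.5000
  = 0.8113 bits
H(A|B) = -Σ P(A,B)·log₂ P(A|B), where P(A|B) = P(A,B) / P(B)
  (cells with P(A,B) = 0 contribute 0)
  (A=0,B=0): P(A|B) = (3/4)/(3/4) = 1;  -(3/4)·log₂(1) = 0.0000
  (A=1,B=1): P(A|B) = (1/4)/(1/4) = 1;  -(1/4)·log₂(1) = 0.0000
H(A|B) = 0.0000 + 0.0000
  = 0.0000 bits
H(B) + H(A|B) = 0.8113 + 0.0000 = 0.8113 bits

Direct computation of the joint entropy:
H(A,B) = -[(3/4)·log₂(3/4) + (1/4)·log₂(1/4)]
  = 0.3113 + 0.5000
  = 0.8113 bits

All three agree: H(A,B) = 0.8113 bits ✓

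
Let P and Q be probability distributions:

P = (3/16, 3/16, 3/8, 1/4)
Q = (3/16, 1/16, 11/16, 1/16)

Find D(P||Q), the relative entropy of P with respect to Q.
D(P||Q) = Σ P(i) log₂(P(i)/Q(i))
  i=0: (3/16) × log₂((3/16)/(3/16)) = (3/16) × log₂(1) = 0.0000
  i=1: (3/16) × log₂((3/16)/(1/16)) = (3/16) × log₂(3) = 0.2972
  i=2: (3/8) × log₂((3/8)/(11/16)) = (3/8) × log₂(6/11) = -0.3279
  i=3: (1/4) × log₂((1/4)/(1/16)) = (1/4) × log₂(4) = 0.5000
D(P||Q) = 0.0000 + 0.2972 - 0.3279 + 0.5000
  = 0.4693 bits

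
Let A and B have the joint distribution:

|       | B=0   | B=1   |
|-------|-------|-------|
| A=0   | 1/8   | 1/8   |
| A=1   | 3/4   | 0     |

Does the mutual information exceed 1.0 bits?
Marginal P(A) (row sums):
  P(A=0) = 1/8 + 1/8 = 1/4
  P(A=1) = 3/4 + 0 = 3/4
Marginal P(B) (column sums):
  P(B=0) = 1/8 + 3/4 = 7/8
  P(B=1) = 1/8 + 0 = 1/8

H(A) = -[(1/4)·log₂(1/4) + (3/4)·log₂(3/4)]
  = 0.5000 + 0.3113
  = 0.8113 bits
H(B) = -[(7/8)·log₂(7/8) + (1/8)·log₂(1/8)]
  = 0.1686 + 0.3750
  = 0.5436 bits
H(A,B) = -[(1/8)·log₂(1/8) + (1/8)·log₂(1/8) + (3/4)·log₂(3/4)]
  = 0.3750 + 0.3750 + 0.3113
  = 1.0613 bits

I(A;B) = H(A) + H(B) - H(A,B)
  = 0.8113 + 0.5436 - 1.0613
  = 0.2936 bits

No. I(A;B) = 0.2936 bits, which is ≤ 1.0 bits.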